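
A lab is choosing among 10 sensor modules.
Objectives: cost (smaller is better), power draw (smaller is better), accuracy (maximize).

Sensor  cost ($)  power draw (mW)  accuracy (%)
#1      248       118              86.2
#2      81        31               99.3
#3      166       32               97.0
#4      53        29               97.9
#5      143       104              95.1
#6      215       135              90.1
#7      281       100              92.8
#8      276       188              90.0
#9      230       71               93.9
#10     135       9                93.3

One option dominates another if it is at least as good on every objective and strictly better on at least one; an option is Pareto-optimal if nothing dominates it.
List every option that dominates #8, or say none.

#2: cost 81≤276, power draw 31≤188, accuracy 99.3≥90.0 — dominates #8.
#3: cost 166≤276, power draw 32≤188, accuracy 97.0≥90.0 — dominates #8.
#4: cost 53≤276, power draw 29≤188, accuracy 97.9≥90.0 — dominates #8.
#5: cost 143≤276, power draw 104≤188, accuracy 95.1≥90.0 — dominates #8.
#6: cost 215≤276, power draw 135≤188, accuracy 90.1≥90.0 — dominates #8.
#9: cost 230≤276, power draw 71≤188, accuracy 93.9≥90.0 — dominates #8.
#10: cost 135≤276, power draw 9≤188, accuracy 93.3≥90.0 — dominates #8.
Others (#1, #7) are each worse than #8 on at least one objective.

#2, #3, #4, #5, #6, #9, #10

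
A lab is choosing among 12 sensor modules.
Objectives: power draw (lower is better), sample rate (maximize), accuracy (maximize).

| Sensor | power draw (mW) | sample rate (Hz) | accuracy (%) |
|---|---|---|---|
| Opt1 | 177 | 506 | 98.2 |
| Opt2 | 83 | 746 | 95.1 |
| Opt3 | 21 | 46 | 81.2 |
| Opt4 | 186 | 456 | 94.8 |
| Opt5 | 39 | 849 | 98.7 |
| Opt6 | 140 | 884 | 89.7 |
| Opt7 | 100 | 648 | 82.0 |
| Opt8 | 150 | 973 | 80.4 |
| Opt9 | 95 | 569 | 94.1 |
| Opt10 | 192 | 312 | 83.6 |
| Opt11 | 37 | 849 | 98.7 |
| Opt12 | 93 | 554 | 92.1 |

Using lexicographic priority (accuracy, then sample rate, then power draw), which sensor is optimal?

First maximize accuracy: best is 98.7, kept {Opt5, Opt11}.
Then maximize sample rate: best is 849, kept {Opt5, Opt11}.
Then minimize power draw: best is 37, kept {Opt11}.

Opt11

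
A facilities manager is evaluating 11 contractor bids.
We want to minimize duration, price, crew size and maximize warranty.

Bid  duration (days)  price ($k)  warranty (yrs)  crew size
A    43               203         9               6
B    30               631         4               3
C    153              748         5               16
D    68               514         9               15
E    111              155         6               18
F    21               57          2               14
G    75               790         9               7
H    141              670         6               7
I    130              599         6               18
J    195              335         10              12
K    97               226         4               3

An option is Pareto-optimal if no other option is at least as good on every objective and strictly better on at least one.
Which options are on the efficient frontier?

A, B, E, F, J, K

A: not dominated.
B: not dominated.
C: dominated by A (duration 43≤153, price 203≤748, warranty 9≥5, crew size 6≤16).
D: dominated by A (duration 43≤68, price 203≤514, warranty 9≥9, crew size 6≤15).
E: not dominated.
F: not dominated (best duration).
G: dominated by A (duration 43≤75, price 203≤790, warranty 9≥9, crew size 6≤7).
H: dominated by A (duration 43≤141, price 203≤670, warranty 9≥6, crew size 6≤7).
I: dominated by A (duration 43≤130, price 203≤599, warranty 9≥6, crew size 6≤18).
J: not dominated (best warranty).
K: not dominated.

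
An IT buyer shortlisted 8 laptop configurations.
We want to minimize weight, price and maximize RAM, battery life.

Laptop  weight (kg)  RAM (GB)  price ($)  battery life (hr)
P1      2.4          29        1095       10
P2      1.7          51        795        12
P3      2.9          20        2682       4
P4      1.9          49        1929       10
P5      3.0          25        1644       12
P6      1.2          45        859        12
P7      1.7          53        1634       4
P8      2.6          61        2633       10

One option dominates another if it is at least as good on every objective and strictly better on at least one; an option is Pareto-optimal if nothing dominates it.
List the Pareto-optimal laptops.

P1: dominated by P2 (weight 1.7≤2.4, RAM 51≥29, price 795≤1095, battery life 12≥10).
P2: not dominated (best price).
P3: dominated by P1 (weight 2.4≤2.9, RAM 29≥20, price 1095≤2682, battery life 10≥4).
P4: dominated by P2 (weight 1.7≤1.9, RAM 51≥49, price 795≤1929, battery life 12≥10).
P5: dominated by P2 (weight 1.7≤3.0, RAM 51≥25, price 795≤1644, battery life 12≥12).
P6: not dominated (best weight).
P7: not dominated.
P8: not dominated (best RAM).

P2, P6, P7, P8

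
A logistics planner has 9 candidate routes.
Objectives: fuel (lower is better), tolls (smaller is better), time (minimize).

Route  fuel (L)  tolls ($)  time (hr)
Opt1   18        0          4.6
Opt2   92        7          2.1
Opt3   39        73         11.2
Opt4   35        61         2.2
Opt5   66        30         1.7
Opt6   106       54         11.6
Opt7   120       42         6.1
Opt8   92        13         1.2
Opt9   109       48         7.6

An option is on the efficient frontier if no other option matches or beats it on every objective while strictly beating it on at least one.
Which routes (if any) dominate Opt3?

Opt1: fuel 18≤39, tolls 0≤73, time 4.6≤11.2 — dominates Opt3.
Opt4: fuel 35≤39, tolls 61≤73, time 2.2≤11.2 — dominates Opt3.
Others (Opt2, Opt5, Opt6, Opt7, Opt8, Opt9) are each worse than Opt3 on at least one objective.

Opt1, Opt4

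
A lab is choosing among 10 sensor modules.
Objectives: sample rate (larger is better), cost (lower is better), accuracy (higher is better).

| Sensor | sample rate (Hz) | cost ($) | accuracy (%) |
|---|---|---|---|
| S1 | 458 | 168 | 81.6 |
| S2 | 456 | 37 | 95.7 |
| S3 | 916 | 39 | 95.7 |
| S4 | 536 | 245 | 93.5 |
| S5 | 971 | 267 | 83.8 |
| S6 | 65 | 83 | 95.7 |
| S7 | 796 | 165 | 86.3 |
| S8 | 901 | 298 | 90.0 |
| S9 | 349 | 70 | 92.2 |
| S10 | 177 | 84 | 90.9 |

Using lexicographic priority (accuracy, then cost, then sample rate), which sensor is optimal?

S2

First maximize accuracy: best is 95.7, kept {S2, S3, S6}.
Then minimize cost: best is 37, kept {S2}.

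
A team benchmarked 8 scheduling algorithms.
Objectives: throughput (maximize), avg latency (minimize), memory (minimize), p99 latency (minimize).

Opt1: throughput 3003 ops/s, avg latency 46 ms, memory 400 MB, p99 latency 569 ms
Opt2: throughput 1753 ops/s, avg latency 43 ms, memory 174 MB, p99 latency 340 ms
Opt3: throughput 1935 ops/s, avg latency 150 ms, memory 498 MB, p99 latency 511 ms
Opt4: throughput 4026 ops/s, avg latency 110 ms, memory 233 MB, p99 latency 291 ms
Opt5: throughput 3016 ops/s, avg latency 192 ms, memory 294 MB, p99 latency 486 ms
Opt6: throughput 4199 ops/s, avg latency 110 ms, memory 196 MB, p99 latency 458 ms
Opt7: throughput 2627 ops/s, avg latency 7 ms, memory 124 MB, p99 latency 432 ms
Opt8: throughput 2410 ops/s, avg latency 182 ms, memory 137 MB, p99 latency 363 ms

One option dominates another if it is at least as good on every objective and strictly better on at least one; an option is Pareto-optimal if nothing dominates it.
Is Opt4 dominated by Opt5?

Opt5 vs Opt4: Opt5 is worse on throughput (3016 vs 4026), so it does not dominate Opt4.

No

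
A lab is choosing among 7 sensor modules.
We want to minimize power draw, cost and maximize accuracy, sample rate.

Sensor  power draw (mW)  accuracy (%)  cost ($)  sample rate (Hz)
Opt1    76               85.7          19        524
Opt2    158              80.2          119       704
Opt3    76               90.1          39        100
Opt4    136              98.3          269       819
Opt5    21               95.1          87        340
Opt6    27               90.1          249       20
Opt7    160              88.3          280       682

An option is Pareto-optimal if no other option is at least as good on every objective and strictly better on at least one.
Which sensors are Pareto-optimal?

Opt1: not dominated (best cost).
Opt2: not dominated.
Opt3: not dominated.
Opt4: not dominated (best accuracy).
Opt5: not dominated (best power draw).
Opt6: dominated by Opt5 (power draw 21≤27, accuracy 95.1≥90.1, cost 87≤249, sample rate 340≥20).
Opt7: dominated by Opt4 (power draw 136≤160, accuracy 98.3≥88.3, cost 269≤280, sample rate 819≥682).

Opt1, Opt2, Opt3, Opt4, Opt5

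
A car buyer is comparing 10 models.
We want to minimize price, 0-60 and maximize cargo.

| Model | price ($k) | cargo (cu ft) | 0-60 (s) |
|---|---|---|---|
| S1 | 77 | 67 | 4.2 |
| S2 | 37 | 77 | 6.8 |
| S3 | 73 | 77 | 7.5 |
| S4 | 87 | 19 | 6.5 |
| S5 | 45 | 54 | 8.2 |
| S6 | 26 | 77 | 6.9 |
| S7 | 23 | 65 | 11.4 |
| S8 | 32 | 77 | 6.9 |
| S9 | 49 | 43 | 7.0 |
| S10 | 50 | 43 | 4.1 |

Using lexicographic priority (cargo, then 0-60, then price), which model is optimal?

First maximize cargo: best is 77, kept {S2, S3, S6, S8}.
Then minimize 0-60: best is 6.8, kept {S2}.

S2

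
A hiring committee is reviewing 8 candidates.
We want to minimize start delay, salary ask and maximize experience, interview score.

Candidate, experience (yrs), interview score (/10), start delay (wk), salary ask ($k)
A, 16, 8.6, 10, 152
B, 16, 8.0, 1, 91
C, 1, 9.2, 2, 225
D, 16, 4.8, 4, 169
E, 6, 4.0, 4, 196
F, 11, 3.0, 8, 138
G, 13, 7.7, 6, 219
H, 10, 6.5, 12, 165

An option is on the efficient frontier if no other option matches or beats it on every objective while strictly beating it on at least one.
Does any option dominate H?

A vs H: experience 16≥10, interview score 8.6≥6.5, start delay 10≤12, salary ask 152≤165 — A is at least as good on every objective and strictly better on at least one, so A dominates H.

Yes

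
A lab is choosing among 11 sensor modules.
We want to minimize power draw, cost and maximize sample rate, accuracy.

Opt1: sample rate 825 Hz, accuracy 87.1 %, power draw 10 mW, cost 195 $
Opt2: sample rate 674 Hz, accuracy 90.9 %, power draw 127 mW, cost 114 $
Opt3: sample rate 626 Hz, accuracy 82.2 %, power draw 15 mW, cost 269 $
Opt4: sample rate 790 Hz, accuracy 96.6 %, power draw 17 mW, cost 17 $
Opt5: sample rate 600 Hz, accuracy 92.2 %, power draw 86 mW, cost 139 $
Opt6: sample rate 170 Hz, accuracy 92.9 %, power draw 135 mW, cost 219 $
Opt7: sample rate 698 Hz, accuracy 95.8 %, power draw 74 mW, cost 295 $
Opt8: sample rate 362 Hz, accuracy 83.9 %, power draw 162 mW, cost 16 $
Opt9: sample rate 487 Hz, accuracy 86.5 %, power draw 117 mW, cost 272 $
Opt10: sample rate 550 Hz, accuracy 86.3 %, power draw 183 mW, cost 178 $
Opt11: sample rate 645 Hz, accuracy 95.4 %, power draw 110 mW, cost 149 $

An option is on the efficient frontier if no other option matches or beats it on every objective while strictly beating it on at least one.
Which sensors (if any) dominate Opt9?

Opt1: sample rate 825≥487, accuracy 87.1≥86.5, power draw 10≤117, cost 195≤272 — dominates Opt9.
Opt4: sample rate 790≥487, accuracy 96.6≥86.5, power draw 17≤117, cost 17≤272 — dominates Opt9.
Opt5: sample rate 600≥487, accuracy 92.2≥86.5, power draw 86≤117, cost 139≤272 — dominates Opt9.
Opt11: sample rate 645≥487, accuracy 95.4≥86.5, power draw 110≤117, cost 149≤272 — dominates Opt9.
Others (Opt2, Opt3, Opt6, Opt7, Opt8, Opt10) are each worse than Opt9 on at least one objective.

Opt1, Opt4, Opt5, Opt11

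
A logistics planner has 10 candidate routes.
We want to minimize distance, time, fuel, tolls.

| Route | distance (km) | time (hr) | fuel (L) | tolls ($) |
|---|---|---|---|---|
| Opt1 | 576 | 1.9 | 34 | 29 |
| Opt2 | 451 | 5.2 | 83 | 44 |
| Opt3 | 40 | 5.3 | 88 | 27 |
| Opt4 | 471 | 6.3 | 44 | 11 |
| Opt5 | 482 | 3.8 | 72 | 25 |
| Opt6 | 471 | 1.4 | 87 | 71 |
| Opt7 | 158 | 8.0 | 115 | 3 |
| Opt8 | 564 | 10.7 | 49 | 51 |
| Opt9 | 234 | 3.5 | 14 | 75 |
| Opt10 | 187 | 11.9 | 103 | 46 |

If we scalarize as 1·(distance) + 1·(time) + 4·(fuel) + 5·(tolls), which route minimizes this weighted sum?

Opt1: 1·576 + 1·1.9 + 4·34 + 5·29 = 858.9
Opt2: 1·451 + 1·5.2 + 4·83 + 5·44 = 1008.2
Opt3: 1·40 + 1·5.3 + 4·88 + 5·27 = 532.3
Opt4: 1·471 + 1·6.3 + 4·44 + 5·11 = 708.3
Opt5: 1·482 + 1·3.8 + 4·72 + 5·25 = 898.8
Opt6: 1·471 + 1·1.4 + 4·87 + 5·71 = 1175.4
Opt7: 1·158 + 1·8.0 + 4·115 + 5·3 = 641.0
Opt8: 1·564 + 1·10.7 + 4·49 + 5·51 = 1025.7
Opt9: 1·234 + 1·3.5 + 4·14 + 5·75 = 668.5
Opt10: 1·187 + 1·11.9 + 4·103 + 5·46 = 840.9
Lowest: Opt3 at 532.3.

Opt3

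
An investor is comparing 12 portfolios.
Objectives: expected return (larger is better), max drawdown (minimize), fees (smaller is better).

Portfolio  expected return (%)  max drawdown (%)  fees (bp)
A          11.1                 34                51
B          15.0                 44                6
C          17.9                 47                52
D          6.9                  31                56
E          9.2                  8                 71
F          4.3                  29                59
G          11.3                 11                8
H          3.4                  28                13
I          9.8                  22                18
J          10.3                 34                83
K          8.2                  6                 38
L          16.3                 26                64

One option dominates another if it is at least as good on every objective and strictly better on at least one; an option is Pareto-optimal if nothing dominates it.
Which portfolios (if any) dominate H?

G: expected return 11.3≥3.4, max drawdown 11≤28, fees 8≤13 — dominates H.
Others (A, B, C, D, E, F, I, J, K, L) are each worse than H on at least one objective.

G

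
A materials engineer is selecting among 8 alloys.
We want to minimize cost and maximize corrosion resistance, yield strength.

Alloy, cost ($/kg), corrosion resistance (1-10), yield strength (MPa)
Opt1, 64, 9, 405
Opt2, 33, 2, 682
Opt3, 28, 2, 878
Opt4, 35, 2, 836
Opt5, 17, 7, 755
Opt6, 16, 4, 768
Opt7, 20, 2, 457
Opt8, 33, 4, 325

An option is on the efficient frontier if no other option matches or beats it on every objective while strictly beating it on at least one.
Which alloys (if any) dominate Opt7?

Opt5: cost 17≤20, corrosion resistance 7≥2, yield strength 755≥457 — dominates Opt7.
Opt6: cost 16≤20, corrosion resistance 4≥2, yield strength 768≥457 — dominates Opt7.
Others (Opt1, Opt2, Opt3, Opt4, Opt8) are each worse than Opt7 on at least one objective.

Opt5, Opt6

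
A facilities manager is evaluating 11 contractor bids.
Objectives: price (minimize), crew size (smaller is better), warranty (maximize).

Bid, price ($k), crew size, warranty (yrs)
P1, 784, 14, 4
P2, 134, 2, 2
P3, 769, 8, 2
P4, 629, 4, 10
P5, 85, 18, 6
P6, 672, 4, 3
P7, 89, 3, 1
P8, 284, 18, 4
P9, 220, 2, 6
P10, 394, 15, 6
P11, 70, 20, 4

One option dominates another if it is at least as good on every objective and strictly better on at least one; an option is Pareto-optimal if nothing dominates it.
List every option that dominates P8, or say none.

P5: price 85≤284, crew size 18≤18, warranty 6≥4 — dominates P8.
P9: price 220≤284, crew size 2≤18, warranty 6≥4 — dominates P8.
Others (P1, P2, P3, P4, P6, P7, P10, P11) are each worse than P8 on at least one objective.

P5, P9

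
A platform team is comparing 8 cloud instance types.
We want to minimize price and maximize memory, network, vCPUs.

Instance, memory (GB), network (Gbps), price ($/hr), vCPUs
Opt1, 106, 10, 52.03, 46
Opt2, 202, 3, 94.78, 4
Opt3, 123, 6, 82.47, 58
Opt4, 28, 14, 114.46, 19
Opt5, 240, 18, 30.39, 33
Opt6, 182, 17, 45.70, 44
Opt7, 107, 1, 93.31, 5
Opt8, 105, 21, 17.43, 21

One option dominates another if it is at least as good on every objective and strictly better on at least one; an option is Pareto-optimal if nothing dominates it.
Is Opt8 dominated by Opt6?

No

Opt6 vs Opt8: Opt6 is worse on network (17 vs 21), so it does not dominate Opt8.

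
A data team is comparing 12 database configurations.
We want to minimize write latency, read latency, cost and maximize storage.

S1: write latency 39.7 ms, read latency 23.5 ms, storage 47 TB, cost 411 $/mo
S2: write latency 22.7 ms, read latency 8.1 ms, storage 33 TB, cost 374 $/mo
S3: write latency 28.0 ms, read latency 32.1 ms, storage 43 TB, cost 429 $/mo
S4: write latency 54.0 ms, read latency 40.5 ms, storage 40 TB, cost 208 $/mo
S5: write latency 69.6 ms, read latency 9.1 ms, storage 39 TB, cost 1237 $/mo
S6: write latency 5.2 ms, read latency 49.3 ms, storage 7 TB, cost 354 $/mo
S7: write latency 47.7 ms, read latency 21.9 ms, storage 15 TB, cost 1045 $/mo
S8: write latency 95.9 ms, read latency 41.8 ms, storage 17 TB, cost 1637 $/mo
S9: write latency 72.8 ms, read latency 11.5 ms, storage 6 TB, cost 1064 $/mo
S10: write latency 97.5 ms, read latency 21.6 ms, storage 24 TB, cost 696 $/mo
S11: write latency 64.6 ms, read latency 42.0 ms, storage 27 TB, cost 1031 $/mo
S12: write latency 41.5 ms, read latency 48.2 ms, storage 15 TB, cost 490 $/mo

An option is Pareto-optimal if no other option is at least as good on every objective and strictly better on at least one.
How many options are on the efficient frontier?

S1: not dominated (best storage).
S2: not dominated (best read latency).
S3: not dominated.
S4: not dominated (best cost).
S5: not dominated.
S6: not dominated (best write latency).
S7: dominated by S2 (write latency 22.7≤47.7, read latency 8.1≤21.9, storage 33≥15, cost 374≤1045).
S8: dominated by S1 (write latency 39.7≤95.9, read latency 23.5≤41.8, storage 47≥17, cost 411≤1637).
S9: dominated by S2 (write latency 22.7≤72.8, read latency 8.1≤11.5, storage 33≥6, cost 374≤1064).
S10: dominated by S2 (write latency 22.7≤97.5, read latency 8.1≤21.6, storage 33≥24, cost 374≤696).
S11: dominated by S1 (write latency 39.7≤64.6, read latency 23.5≤42.0, storage 47≥27, cost 411≤1031).
S12: dominated by S1 (write latency 39.7≤41.5, read latency 23.5≤48.2, storage 47≥15, cost 411≤490).
Pareto-optimal: S1, S2, S3, S4, S5, S6 → 6.

6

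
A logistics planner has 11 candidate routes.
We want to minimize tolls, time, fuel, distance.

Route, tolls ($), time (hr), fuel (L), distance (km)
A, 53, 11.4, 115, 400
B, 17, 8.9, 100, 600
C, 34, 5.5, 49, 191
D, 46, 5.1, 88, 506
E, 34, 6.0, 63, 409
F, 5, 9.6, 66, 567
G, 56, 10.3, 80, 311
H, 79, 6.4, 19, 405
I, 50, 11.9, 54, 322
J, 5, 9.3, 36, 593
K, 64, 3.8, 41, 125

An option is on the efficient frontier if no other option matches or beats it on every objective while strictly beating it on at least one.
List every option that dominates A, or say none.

C: tolls 34≤53, time 5.5≤11.4, fuel 49≤115, distance 191≤400 — dominates A.
Others (B, D, E, F, G, H, I, J, K) are each worse than A on at least one objective.

C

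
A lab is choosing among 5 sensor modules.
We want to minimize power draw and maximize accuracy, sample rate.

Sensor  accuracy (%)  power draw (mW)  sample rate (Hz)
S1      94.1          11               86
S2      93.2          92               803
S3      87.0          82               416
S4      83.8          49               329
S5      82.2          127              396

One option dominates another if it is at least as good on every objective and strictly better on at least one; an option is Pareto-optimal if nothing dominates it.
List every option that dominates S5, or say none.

S2: accuracy 93.2≥82.2, power draw 92≤127, sample rate 803≥396 — dominates S5.
S3: accuracy 87.0≥82.2, power draw 82≤127, sample rate 416≥396 — dominates S5.
Others (S1, S4) are each worse than S5 on at least one objective.

S2, S3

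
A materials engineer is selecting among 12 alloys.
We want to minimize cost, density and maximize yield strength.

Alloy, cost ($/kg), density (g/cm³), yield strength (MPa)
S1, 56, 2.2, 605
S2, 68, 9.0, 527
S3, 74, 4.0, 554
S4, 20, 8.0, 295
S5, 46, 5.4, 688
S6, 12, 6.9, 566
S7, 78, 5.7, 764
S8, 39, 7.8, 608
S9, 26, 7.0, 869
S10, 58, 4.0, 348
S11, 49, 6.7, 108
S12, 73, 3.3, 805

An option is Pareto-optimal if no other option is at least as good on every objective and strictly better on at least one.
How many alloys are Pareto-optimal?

S1: not dominated (best density).
S2: dominated by S1 (cost 56≤68, density 2.2≤9.0, yield strength 605≥527).
S3: dominated by S1 (cost 56≤74, density 2.2≤4.0, yield strength 605≥554).
S4: dominated by S6 (cost 12≤20, density 6.9≤8.0, yield strength 566≥295).
S5: not dominated.
S6: not dominated (best cost).
S7: dominated by S12 (cost 73≤78, density 3.3≤5.7, yield strength 805≥764).
S8: dominated by S9 (cost 26≤39, density 7.0≤7.8, yield strength 869≥608).
S9: not dominated (best yield strength).
S10: dominated by S1 (cost 56≤58, density 2.2≤4.0, yield strength 605≥348).
S11: dominated by S5 (cost 46≤49, density 5.4≤6.7, yield strength 688≥108).
S12: not dominated.
Pareto-optimal: S1, S5, S6, S9, S12 → 5.

5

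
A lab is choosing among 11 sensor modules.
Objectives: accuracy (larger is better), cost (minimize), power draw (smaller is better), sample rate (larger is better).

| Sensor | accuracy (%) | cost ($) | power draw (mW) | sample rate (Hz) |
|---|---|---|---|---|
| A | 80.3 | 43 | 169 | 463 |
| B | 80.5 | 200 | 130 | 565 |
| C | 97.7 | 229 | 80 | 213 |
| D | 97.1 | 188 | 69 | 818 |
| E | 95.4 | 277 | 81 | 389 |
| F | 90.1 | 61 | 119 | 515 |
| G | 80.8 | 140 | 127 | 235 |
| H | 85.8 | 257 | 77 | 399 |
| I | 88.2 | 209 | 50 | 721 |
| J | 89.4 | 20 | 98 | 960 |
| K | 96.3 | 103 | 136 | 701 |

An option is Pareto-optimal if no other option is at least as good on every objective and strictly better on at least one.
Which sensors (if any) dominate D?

none

A: worse on accuracy (80.3 vs 97.1).
B: worse on accuracy (80.5 vs 97.1).
C: worse on cost (229 vs 188).
E: worse on accuracy (95.4 vs 97.1).
F: worse on accuracy (90.1 vs 97.1).
G: worse on accuracy (80.8 vs 97.1).
H: worse on accuracy (85.8 vs 97.1).
I: worse on accuracy (88.2 vs 97.1).
J: worse on accuracy (89.4 vs 97.1).
K: worse on accuracy (96.3 vs 97.1).
No option dominates D.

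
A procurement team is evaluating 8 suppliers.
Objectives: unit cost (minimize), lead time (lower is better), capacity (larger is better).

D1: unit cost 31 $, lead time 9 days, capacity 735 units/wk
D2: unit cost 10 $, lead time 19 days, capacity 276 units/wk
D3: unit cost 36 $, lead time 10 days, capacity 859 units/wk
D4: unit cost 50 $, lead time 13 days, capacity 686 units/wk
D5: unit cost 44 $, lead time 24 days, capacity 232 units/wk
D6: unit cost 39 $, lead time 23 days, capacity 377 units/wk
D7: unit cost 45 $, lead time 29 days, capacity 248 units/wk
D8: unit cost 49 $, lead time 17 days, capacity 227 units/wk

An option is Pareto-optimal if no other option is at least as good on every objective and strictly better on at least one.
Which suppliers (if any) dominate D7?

D1: unit cost 31≤45, lead time 9≤29, capacity 735≥248 — dominates D7.
D2: unit cost 10≤45, lead time 19≤29, capacity 276≥248 — dominates D7.
D3: unit cost 36≤45, lead time 10≤29, capacity 859≥248 — dominates D7.
D6: unit cost 39≤45, lead time 23≤29, capacity 377≥248 — dominates D7.
Others (D4, D5, D8) are each worse than D7 on at least one objective.

D1, D2, D3, D6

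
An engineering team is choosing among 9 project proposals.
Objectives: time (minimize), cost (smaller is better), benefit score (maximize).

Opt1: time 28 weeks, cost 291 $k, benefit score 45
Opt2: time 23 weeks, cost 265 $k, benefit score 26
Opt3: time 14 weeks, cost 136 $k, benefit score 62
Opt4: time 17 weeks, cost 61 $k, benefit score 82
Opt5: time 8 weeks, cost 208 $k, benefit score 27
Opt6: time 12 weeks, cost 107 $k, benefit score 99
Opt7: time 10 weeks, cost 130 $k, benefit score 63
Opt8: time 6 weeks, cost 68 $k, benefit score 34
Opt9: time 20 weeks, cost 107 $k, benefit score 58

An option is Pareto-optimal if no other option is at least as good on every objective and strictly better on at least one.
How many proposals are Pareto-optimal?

4

Opt1: dominated by Opt3 (time 14≤28, cost 136≤291, benefit score 62≥45).
Opt2: dominated by Opt3 (time 14≤23, cost 136≤265, benefit score 62≥26).
Opt3: dominated by Opt6 (time 12≤14, cost 107≤136, benefit score 99≥62).
Opt4: not dominated (best cost).
Opt5: dominated by Opt8 (time 6≤8, cost 68≤208, benefit score 34≥27).
Opt6: not dominated (best benefit score).
Opt7: not dominated.
Opt8: not dominated (best time).
Opt9: dominated by Opt4 (time 17≤20, cost 61≤107, benefit score 82≥58).
Pareto-optimal: Opt4, Opt6, Opt7, Opt8 → 4.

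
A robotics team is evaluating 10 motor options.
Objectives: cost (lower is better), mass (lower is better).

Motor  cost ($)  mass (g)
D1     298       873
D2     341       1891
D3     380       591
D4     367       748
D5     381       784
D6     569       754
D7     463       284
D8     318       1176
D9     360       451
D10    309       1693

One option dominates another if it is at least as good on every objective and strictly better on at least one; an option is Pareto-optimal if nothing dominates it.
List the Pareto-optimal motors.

D1, D7, D9

D1: not dominated (best cost).
D2: dominated by D1 (cost 298≤341, mass 873≤1891).
D3: dominated by D9 (cost 360≤380, mass 451≤591).
D4: dominated by D9 (cost 360≤367, mass 451≤748).
D5: dominated by D3 (cost 380≤381, mass 591≤784).
D6: dominated by D3 (cost 380≤569, mass 591≤754).
D7: not dominated (best mass).
D8: dominated by D1 (cost 298≤318, mass 873≤1176).
D9: not dominated.
D10: dominated by D1 (cost 298≤309, mass 873≤1693).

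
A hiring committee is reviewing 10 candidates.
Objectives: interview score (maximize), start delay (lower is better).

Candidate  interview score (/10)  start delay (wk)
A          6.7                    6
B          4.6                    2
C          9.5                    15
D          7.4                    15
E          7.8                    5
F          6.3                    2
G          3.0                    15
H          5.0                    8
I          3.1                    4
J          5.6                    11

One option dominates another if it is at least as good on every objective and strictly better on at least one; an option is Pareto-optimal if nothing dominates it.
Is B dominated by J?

J vs B: J is worse on start delay (11 vs 2), so it does not dominate B.

No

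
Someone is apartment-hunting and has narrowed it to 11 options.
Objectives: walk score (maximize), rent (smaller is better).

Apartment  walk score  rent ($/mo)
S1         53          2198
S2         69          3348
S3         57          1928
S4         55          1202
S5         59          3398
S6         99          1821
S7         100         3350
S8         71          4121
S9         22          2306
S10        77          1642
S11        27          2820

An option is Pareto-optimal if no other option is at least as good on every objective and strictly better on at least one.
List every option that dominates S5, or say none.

S2: walk score 69≥59, rent 3348≤3398 — dominates S5.
S6: walk score 99≥59, rent 1821≤3398 — dominates S5.
S7: walk score 100≥59, rent 3350≤3398 — dominates S5.
S10: walk score 77≥59, rent 1642≤3398 — dominates S5.
Others (S1, S3, S4, S8, S9, S11) are each worse than S5 on at least one objective.

S2, S6, S7, S10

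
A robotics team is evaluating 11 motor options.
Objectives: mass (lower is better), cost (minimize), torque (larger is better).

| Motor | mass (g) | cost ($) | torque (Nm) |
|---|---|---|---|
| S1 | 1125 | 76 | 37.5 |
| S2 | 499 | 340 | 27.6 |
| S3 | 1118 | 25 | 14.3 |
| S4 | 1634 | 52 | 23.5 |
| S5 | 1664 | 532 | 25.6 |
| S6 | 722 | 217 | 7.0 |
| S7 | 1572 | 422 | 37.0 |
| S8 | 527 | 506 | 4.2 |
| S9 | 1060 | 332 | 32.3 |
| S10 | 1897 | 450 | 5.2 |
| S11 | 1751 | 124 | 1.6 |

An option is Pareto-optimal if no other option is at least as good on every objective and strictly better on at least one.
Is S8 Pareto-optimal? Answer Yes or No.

No

S2 vs S8: mass 499≤527, cost 340≤506, torque 27.6≥4.2 — S2 is at least as good on every objective and strictly better on at least one, so S2 dominates S8.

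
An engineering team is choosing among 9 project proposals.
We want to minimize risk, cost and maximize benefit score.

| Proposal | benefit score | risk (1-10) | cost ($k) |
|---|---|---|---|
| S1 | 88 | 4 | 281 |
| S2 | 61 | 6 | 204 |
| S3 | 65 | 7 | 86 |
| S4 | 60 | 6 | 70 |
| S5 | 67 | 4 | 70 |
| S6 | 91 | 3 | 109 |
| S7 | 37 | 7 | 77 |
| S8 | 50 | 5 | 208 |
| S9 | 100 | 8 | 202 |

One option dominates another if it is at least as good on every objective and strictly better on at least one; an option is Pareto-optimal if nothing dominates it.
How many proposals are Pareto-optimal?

3

S1: dominated by S6 (benefit score 91≥88, risk 3≤4, cost 109≤281).
S2: dominated by S5 (benefit score 67≥61, risk 4≤6, cost 70≤204).
S3: dominated by S5 (benefit score 67≥65, risk 4≤7, cost 70≤86).
S4: dominated by S5 (benefit score 67≥60, risk 4≤6, cost 70≤70).
S5: not dominated.
S6: not dominated (best risk).
S7: dominated by S4 (benefit score 60≥37, risk 6≤7, cost 70≤77).
S8: dominated by S5 (benefit score 67≥50, risk 4≤5, cost 70≤208).
S9: not dominated (best benefit score).
Pareto-optimal: S5, S6, S9 → 3.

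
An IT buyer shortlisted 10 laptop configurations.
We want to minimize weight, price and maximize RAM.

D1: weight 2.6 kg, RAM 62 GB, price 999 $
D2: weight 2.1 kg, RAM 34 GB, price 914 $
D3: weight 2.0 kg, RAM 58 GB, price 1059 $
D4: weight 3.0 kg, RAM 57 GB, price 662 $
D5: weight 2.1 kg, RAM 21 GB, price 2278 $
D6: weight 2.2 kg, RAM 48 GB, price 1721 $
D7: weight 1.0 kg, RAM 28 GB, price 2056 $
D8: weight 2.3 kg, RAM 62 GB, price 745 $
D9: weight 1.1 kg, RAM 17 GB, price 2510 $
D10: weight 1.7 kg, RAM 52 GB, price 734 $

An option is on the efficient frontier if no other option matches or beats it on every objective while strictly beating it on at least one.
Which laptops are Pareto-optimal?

D3, D4, D7, D8, D10

D1: dominated by D8 (weight 2.3≤2.6, RAM 62≥62, price 745≤999).
D2: dominated by D10 (weight 1.7≤2.1, RAM 52≥34, price 734≤914).
D3: not dominated.
D4: not dominated (best price).
D5: dominated by D2 (weight 2.1≤2.1, RAM 34≥21, price 914≤2278).
D6: dominated by D3 (weight 2.0≤2.2, RAM 58≥48, price 1059≤1721).
D7: not dominated (best weight).
D8: not dominated.
D9: dominated by D7 (weight 1.0≤1.1, RAM 28≥17, price 2056≤2510).
D10: not dominated.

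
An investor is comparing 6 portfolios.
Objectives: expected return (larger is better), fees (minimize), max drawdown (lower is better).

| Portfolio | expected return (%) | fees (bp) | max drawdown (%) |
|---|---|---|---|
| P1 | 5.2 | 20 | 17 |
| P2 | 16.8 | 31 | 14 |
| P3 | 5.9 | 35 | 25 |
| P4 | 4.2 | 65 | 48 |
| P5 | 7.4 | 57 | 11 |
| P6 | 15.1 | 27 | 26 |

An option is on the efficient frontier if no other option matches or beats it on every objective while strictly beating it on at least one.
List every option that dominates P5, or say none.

P1: worse on expected return (5.2 vs 7.4).
P2: worse on max drawdown (14 vs 11).
P3: worse on expected return (5.9 vs 7.4).
P4: worse on expected return (4.2 vs 7.4).
P6: worse on max drawdown (26 vs 11).
No option dominates P5.

none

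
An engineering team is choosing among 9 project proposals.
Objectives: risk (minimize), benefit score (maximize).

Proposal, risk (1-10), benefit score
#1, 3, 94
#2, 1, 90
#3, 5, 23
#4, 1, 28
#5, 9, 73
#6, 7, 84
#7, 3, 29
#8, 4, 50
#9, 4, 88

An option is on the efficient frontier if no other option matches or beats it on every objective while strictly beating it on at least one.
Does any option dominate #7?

Yes

#1 vs #7: risk 3≤3, benefit score 94≥29 — #1 is at least as good on every objective and strictly better on at least one, so #1 dominates #7.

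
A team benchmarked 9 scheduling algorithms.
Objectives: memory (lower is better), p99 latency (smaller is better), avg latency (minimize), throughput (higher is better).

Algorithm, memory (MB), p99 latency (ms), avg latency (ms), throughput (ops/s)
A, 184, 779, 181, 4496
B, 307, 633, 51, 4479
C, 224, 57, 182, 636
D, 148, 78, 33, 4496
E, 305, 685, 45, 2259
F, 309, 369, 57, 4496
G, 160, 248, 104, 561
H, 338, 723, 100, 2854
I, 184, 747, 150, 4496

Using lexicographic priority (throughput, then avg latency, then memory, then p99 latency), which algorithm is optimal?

D

First maximize throughput: best is 4496, kept {A, D, F, I}.
Then minimize avg latency: best is 33, kept {D}.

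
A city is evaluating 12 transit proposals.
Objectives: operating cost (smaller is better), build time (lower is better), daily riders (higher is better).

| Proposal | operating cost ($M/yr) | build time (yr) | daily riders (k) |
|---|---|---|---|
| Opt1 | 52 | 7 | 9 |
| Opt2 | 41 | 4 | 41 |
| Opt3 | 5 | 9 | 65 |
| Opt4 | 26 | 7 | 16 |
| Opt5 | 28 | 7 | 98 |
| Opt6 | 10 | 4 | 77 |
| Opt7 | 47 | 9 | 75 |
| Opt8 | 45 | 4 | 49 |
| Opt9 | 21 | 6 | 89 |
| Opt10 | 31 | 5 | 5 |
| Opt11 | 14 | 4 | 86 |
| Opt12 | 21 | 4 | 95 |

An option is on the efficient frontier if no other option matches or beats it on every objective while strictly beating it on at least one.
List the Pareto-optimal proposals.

Opt1: dominated by Opt2 (operating cost 41≤52, build time 4≤7, daily riders 41≥9).
Opt2: dominated by Opt6 (operating cost 10≤41, build time 4≤4, daily riders 77≥41).
Opt3: not dominated (best operating cost).
Opt4: dominated by Opt6 (operating cost 10≤26, build time 4≤7, daily riders 77≥16).
Opt5: not dominated (best daily riders).
Opt6: not dominated.
Opt7: dominated by Opt5 (operating cost 28≤47, build time 7≤9, daily riders 98≥75).
Opt8: dominated by Opt6 (operating cost 10≤45, build time 4≤4, daily riders 77≥49).
Opt9: dominated by Opt12 (operating cost 21≤21, build time 4≤6, daily riders 95≥89).
Opt10: dominated by Opt6 (operating cost 10≤31, build time 4≤5, daily riders 77≥5).
Opt11: not dominated.
Opt12: not dominated.

Opt3, Opt5, Opt6, Opt11, Opt12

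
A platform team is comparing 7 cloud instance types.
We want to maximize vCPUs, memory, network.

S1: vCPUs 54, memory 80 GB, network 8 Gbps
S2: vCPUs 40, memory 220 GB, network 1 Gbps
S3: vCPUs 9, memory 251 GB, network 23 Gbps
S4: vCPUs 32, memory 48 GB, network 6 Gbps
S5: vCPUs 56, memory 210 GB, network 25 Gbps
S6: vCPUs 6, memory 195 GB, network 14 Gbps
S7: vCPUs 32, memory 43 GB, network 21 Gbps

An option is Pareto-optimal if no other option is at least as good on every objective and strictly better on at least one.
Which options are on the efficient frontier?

S1: dominated by S5 (vCPUs 56≥54, memory 210≥80, network 25≥8).
S2: not dominated.
S3: not dominated (best memory).
S4: dominated by S1 (vCPUs 54≥32, memory 80≥48, network 8≥6).
S5: not dominated (best vCPUs).
S6: dominated by S3 (vCPUs 9≥6, memory 251≥195, network 23≥14).
S7: dominated by S5 (vCPUs 56≥32, memory 210≥43, network 25≥21).

S2, S3, S5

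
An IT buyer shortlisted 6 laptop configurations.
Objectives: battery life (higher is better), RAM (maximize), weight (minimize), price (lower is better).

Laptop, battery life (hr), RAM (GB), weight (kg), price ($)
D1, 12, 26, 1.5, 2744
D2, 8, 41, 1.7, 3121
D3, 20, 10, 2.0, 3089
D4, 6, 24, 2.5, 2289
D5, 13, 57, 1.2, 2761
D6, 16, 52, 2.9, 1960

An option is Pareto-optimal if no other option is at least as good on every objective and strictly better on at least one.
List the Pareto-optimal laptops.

D1, D3, D4, D5, D6

D1: not dominated.
D2: dominated by D5 (battery life 13≥8, RAM 57≥41, weight 1.2≤1.7, price 2761≤3121).
D3: not dominated (best battery life).
D4: not dominated.
D5: not dominated (best RAM).
D6: not dominated (best price).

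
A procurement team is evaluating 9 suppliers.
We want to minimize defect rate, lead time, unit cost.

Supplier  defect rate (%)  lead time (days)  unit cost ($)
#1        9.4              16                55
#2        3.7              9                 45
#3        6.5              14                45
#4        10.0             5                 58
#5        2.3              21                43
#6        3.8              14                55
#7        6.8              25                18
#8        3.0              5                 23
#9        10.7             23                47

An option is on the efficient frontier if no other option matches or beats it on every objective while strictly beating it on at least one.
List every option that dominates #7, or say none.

#1: worse on defect rate (9.4 vs 6.8).
#2: worse on unit cost (45 vs 18).
#3: worse on unit cost (45 vs 18).
#4: worse on defect rate (10.0 vs 6.8).
#5: worse on unit cost (43 vs 18).
#6: worse on unit cost (55 vs 18).
#8: worse on unit cost (23 vs 18).
#9: worse on defect rate (10.7 vs 6.8).
No option dominates #7.

none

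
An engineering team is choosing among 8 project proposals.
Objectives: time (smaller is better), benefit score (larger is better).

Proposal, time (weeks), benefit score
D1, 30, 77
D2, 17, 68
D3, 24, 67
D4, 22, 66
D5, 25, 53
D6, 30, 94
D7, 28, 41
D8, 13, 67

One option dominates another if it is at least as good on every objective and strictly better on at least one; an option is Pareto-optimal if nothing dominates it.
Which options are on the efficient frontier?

D2, D6, D8

D1: dominated by D6 (time 30≤30, benefit score 94≥77).
D2: not dominated.
D3: dominated by D2 (time 17≤24, benefit score 68≥67).
D4: dominated by D2 (time 17≤22, benefit score 68≥66).
D5: dominated by D2 (time 17≤25, benefit score 68≥53).
D6: not dominated (best benefit score).
D7: dominated by D2 (time 17≤28, benefit score 68≥41).
D8: not dominated (best time).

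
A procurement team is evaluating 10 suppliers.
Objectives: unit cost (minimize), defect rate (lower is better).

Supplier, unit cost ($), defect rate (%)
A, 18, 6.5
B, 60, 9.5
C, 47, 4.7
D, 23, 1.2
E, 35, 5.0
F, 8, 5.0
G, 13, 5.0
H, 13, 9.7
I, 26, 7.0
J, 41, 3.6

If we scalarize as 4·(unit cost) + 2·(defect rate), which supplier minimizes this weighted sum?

A: 4·18 + 2·6.5 = 85.0
B: 4·60 + 2·9.5 = 259.0
C: 4·47 + 2·4.7 = 197.4
D: 4·23 + 2·1.2 = 94.4
E: 4·35 + 2·5.0 = 150.0
F: 4·8 + 2·5.0 = 42.0
G: 4·13 + 2·5.0 = 62.0
H: 4·13 + 2·9.7 = 71.4
I: 4·26 + 2·7.0 = 118.0
J: 4·41 + 2·3.6 = 171.2
Lowest: F at 42.0.

F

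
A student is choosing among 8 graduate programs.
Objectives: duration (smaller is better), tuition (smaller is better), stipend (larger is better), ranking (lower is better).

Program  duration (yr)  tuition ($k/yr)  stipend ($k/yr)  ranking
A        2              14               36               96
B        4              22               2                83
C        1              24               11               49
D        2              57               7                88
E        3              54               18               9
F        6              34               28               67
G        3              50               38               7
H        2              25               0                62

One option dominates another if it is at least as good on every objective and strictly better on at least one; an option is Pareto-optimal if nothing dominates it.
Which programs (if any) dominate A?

none

B: worse on duration (4 vs 2).
C: worse on tuition (24 vs 14).
D: worse on tuition (57 vs 14).
E: worse on duration (3 vs 2).
F: worse on duration (6 vs 2).
G: worse on duration (3 vs 2).
H: worse on tuition (25 vs 14).
No option dominates A.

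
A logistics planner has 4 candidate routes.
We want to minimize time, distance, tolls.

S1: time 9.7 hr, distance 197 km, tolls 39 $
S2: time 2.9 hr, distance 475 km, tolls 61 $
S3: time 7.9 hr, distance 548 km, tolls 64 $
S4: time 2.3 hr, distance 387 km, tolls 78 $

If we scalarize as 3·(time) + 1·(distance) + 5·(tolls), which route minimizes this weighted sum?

S1

S1: 3·9.7 + 1·197 + 5·39 = 421.1
S2: 3·2.9 + 1·475 + 5·61 = 788.7
S3: 3·7.9 + 1·548 + 5·64 = 891.7
S4: 3·2.3 + 1·387 + 5·78 = 783.9
Lowest: S1 at 421.1.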